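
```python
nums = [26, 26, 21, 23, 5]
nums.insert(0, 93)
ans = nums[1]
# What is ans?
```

Trace:
`nums = [26, 26, 21, 23, 5]` → nums = [26, 26, 21, 23, 5]
`nums.insert(0, 93)` → nums = [93, 26, 26, 21, 23, 5]
`ans = nums[1]` → ans = 26
So ans = 26

Answer: 26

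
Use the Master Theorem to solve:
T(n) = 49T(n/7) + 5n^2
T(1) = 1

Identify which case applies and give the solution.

a=49, b=7, f(n)=5n^2. log_7(49) = 2. Since c=2 = 2, Case 2 applies: T(n) = Θ(n^log_b(a) · log n) = O(n^2 log n).

Answer: O(n^2 log n) - Case 2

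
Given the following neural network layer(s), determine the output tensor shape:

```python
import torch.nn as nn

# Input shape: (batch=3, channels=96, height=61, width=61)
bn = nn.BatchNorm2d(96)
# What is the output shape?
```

Input: (3, 96, 61, 61) -> Output: (3, 96, 61, 61)

Answer: (3, 96, 61, 61)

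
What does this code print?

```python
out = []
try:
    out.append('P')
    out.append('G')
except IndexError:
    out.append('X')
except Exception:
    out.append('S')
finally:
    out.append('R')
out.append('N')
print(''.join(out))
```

Execution trace: 'P' (try body) → 'G' (try body, no exception) → 'R' (finally) → 'N' (after the try/except). Output: PGRN

Answer: PGRN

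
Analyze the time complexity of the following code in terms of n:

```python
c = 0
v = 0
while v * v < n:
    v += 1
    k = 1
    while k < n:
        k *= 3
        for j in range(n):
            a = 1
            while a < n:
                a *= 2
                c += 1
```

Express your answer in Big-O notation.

Each loop level contributes: √n × log n × n × log n. Multiplying the contributions gives O(n√n log² n).

Answer: O(n√n log² n)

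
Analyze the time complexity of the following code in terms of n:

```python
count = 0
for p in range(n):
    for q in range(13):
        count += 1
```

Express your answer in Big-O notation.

Each loop level contributes: n × 1. Multiplying the contributions gives O(n).

Answer: O(n)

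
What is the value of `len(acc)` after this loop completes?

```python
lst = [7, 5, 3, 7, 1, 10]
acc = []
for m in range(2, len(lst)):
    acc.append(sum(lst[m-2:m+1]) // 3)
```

Number of 3-element averages
`acc` takes the values: [] → [5] → [5, 5] → [5, 5, 3] → [5, 5, 3, 6]
So `len(acc)` = 4

Answer: 4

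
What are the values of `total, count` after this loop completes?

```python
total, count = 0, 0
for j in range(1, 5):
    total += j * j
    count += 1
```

Sum of squares and count
`total, count` takes the values: (0, 0) → (1, 0) → (1, 1) → (5, 1) → (5, 2) → (14, 2) → (14, 3) → (30, 3) → (30, 4)

Answer: 30, 4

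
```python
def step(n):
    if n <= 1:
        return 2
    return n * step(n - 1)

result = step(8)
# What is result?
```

step(8) = 8 * 7 * 6 * 5 * 4 * 3 * 2 * 2 = 80640

Answer: 80640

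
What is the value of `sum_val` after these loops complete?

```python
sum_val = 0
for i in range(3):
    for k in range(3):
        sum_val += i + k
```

Sum of all i+k for i,k in 3x3
`sum_val` takes the values: 0 → 1 → 3 → 4 → 6 → 9 → 11 → 14 → 18

Answer: 18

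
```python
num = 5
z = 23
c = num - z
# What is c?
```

Trace:
`num = 5` → num = 5
`z = 23` → z = 23
`c = num - z` → c = -18
So c = -18

Answer: -18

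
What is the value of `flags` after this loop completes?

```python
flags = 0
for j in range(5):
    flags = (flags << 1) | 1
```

Build 5 consecutive 1-bits: 0b11111
`flags` takes the values: 0 → 1 → 3 → 7 → 15 → 31

Answer: 31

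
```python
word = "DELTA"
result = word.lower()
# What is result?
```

Trace:
`word = "DELTA"` → word = 'DELTA'
`result = word.lower()` → result = 'delta'
So result = 'delta'

Answer: 'delta'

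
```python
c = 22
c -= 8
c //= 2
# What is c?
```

Trace:
`c = 22` → c = 22
`c -= 8` → c = 14
`c //= 2` → c = 7
So c = 7

Answer: 7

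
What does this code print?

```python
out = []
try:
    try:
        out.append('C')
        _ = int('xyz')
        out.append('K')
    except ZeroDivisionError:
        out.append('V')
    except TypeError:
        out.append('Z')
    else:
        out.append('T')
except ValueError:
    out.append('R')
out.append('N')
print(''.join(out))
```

Execution trace: 'C' (try body) → 'R' (outer except ValueError) → 'N' (after the try/except). Output: CRN

Answer: CRN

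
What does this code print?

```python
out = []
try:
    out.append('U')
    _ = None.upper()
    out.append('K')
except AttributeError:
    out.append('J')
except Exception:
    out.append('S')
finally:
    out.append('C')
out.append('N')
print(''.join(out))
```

Execution trace: 'U' (try body) → 'J' (except AttributeError) → 'C' (finally) → 'N' (after the try/except). Output: UJCN

Answer: UJCN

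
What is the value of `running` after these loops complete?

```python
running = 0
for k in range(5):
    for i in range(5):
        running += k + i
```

Sum of all k+i for k,i in 5x5
`running` takes the values: 0 → 1 → 3 → 6 → 10 → 11 → 13 → 16 → 20 → 25 → 27 → 30 → 34 → 39 → 45 → 48 → 52 → 57 → 63 → 70 → 74 → 79 → 85 → 92 → 100

Answer: 100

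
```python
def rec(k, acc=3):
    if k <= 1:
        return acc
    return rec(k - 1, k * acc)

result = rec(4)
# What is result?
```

Accumulator trace (n, acc): (4, 3) -> (3, 12) -> (2, 36) -> (1, 72) -> return 72

Answer: 72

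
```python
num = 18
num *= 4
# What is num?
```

Trace:
`num = 18` → num = 18
`num *= 4` → num = 72
So num = 72

Answer: 72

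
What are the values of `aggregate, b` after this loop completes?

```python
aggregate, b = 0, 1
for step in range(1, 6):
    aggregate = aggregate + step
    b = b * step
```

Sum and factorial of 1 to 5
`aggregate, b` takes the values: (0, 1) → (1, 1) → (3, 1) → (3, 2) → (6, 2) → (6, 6) → (10, 6) → (10, 24) → (15, 24) → (15, 120)

Answer: 15, 120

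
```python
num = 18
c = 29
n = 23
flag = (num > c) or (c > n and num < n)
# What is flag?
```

Trace:
`num = 18` → num = 18
`c = 29` → c = 29
`n = 23` → n = 23
`flag = (num > c) or (c > n and num < n)` → flag = True
So flag = True

Answer: True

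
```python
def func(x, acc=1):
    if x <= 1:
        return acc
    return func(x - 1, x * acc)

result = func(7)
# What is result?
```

Accumulator trace (n, acc): (7, 1) -> (6, 7) -> (5, 42) -> (4, 210) -> (3, 840) -> (2, 2520) -> (1, 5040) -> return 5040

Answer: 5040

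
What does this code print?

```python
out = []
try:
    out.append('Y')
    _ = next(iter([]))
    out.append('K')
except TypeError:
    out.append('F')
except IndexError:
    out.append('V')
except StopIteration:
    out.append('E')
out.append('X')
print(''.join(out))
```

Execution trace: 'Y' (try body) → 'E' (except StopIteration) → 'X' (after the try/except). Output: YEX

Answer: YEX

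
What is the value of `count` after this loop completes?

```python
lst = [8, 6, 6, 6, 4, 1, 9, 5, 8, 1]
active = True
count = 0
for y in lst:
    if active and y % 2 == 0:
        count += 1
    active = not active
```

Count even values at even positions
`count` takes the values: 0 → 1 → 2 → 3 → 4

Answer: 4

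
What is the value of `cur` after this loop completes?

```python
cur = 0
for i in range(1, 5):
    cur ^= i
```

XOR of 1 to 4
`cur` takes the values: 0 → 1 → 3 → 0 → 4

Answer: 4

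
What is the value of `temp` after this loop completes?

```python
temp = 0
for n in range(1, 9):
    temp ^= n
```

XOR of 1 to 8
`temp` takes the values: 0 → 1 → 3 → 0 → 4 → 1 → 7 → 0 → 8

Answer: 8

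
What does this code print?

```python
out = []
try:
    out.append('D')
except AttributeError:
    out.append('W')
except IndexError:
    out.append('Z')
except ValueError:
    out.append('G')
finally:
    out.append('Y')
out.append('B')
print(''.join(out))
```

Execution trace: 'D' (try body, no exception) → 'Y' (finally) → 'B' (after the try/except). Output: DYB

Answer: DYB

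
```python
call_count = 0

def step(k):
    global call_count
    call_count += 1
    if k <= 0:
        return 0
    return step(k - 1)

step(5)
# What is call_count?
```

Linear recursion stepping by 1: 6 calls from k=5 down to ≤0.

Answer: 6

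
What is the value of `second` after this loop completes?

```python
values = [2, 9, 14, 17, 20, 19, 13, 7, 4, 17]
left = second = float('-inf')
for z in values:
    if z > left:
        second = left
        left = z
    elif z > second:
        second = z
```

Second largest (with repeats) in [2, 9, 14, 17, 20, 19, 13, 7, 4, 17]
`second` takes the values: -inf → 2 → 9 → 14 → 17 → 19

Answer: 19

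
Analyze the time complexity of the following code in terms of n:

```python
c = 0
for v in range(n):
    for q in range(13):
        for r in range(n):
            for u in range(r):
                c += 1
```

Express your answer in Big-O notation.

Each loop level contributes: n × 1 × n × n. Multiplying the contributions gives O(n^3).

Answer: O(n^3)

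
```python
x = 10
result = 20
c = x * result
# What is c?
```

Trace:
`x = 10` → x = 10
`result = 20` → result = 20
`c = x * result` → c = 200
So c = 200

Answer: 200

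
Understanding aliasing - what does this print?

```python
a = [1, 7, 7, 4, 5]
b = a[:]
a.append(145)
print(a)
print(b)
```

Key concept: slice [:] creates copy.
Step by step:
`a = [1, 7, 7, 4, 5]` → a = [1, 7, 7, 4, 5]
`b = a[:]` → b = [1, 7, 7, 4, 5]
`a.append(145)` → a = [1, 7, 7, 4, 5, 145]
`print(a)` → prints [1, 7, 7, 4, 5, 145]
`print(b)` → prints [1, 7, 7, 4, 5]

Answer:
[1, 7, 7, 4, 5, 145]
[1, 7, 7, 4, 5]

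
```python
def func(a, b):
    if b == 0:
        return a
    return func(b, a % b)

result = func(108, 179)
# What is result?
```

func(108, 179) -> func(179, 108) -> func(108, 71) -> func(71, 37) -> func(37, 34) -> func(34, 3) -> func(3, 1) -> func(1, 0) -> 1

Answer: 1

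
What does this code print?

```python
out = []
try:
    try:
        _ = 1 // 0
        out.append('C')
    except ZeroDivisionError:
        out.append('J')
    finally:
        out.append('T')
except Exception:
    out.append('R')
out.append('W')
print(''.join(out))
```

Execution trace: 'J' (inner except ZeroDivisionError) → 'T' (inner finally) → 'W' (after the try/except). Output: JTW

Answer: JTW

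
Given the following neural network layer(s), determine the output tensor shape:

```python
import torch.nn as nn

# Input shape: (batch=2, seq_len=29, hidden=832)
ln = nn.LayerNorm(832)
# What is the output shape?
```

Input: (2, 29, 832) -> Output: (2, 29, 832)

Answer: (2, 29, 832)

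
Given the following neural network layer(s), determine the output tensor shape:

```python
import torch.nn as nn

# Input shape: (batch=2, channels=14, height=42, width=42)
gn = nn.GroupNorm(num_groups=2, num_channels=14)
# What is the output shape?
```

Input: (2, 14, 42, 42) -> Output: (2, 14, 42, 42)

Answer: (2, 14, 42, 42)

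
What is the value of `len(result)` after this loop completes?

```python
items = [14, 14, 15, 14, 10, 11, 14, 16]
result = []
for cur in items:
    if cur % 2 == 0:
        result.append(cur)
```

Count even numbers in [14, 14, 15, 14, 10, 11, 14, 16]
`result` takes the values: [] → [14] → [14, 14] → [14, 14, 14] → [14, 14, 14, 10] → [14, 14, 14, 10, 14] → [14, 14, 14, 10, 14, 16]
So `len(result)` = 6

Answer: 6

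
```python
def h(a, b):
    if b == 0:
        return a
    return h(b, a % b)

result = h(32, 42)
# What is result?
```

h(32, 42) -> h(42, 32) -> h(32, 10) -> h(10, 2) -> h(2, 0) -> 2

Answer: 2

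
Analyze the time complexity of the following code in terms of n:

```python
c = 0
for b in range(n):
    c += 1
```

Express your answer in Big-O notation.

Each loop level contributes: n. Multiplying the contributions gives O(n).

Answer: O(n)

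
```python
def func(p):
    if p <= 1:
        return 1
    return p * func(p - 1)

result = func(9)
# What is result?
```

func(9) = 9 * 8 * 7 * 6 * 5 * 4 * 3 * 2 * 1 = 362880

Answer: 362880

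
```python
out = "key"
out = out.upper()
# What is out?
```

Trace:
`out = "key"` → out = 'key'
`out = out.upper()` → out = 'KEY'
So out = 'KEY'

Answer: 'KEY'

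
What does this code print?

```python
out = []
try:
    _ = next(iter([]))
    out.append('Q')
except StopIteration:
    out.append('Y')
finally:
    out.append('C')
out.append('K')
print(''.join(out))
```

Execution trace: 'Y' (except StopIteration) → 'C' (finally) → 'K' (after the try/except). Output: YCK

Answer: YCK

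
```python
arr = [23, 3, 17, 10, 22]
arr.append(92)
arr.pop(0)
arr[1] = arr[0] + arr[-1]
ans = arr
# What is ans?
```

Trace:
`arr = [23, 3, 17, 10, 22]` → arr = [23, 3, 17, 10, 22]
`arr.append(92)` → arr = [23, 3, 17, 10, 22, 92]
`arr.pop(0)` → arr = [3, 17, 10, 22, 92]
`arr[1] = arr[0] + arr[-1]` → arr = [3, 95, 10, 22, 92]
`ans = arr` → ans = [3, 95, 10, 22, 92]
So ans = [3, 95, 10, 22, 92]

Answer: [3, 95, 10, 22, 92]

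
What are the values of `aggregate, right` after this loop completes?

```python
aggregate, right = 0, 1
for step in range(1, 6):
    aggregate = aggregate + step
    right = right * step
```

Sum and factorial of 1 to 5
`aggregate, right` takes the values: (0, 1) → (1, 1) → (3, 1) → (3, 2) → (6, 2) → (6, 6) → (10, 6) → (10, 24) → (15, 24) → (15, 120)

Answer: 15, 120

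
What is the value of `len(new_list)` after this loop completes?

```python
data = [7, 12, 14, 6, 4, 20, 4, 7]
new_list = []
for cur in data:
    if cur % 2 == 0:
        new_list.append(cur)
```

Count even numbers in [7, 12, 14, 6, 4, 20, 4, 7]
`new_list` takes the values: [] → [12] → [12, 14] → [12, 14, 6] → [12, 14, 6, 4] → [12, 14, 6, 4, 20] → [12, 14, 6, 4, 20, 4]
So `len(new_list)` = 6

Answer: 6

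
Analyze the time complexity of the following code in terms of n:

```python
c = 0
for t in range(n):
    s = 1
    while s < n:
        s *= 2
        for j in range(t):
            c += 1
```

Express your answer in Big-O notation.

Each loop level contributes: n × log n × n. Multiplying the contributions gives O(n^2 log n).

Answer: O(n^2 log n)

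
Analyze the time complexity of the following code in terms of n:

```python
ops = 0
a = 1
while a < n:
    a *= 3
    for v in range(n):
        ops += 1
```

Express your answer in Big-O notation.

Each loop level contributes: log n × n. Multiplying the contributions gives O(n log n).

Answer: O(n log n)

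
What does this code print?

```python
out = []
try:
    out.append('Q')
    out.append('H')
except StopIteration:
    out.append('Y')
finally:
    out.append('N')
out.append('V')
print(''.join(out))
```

Execution trace: 'Q' (try body) → 'H' (try body, no exception) → 'N' (finally) → 'V' (after the try/except). Output: QHNV

Answer: QHNV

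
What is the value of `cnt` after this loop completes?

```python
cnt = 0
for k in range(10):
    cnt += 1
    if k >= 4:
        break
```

Loop breaks when k reaches 4, cnt is 5
`cnt` takes the values: 0 → 1 → 2 → 3 → 4 → 5

Answer: 5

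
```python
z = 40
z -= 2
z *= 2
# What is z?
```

Trace:
`z = 40` → z = 40
`z -= 2` → z = 38
`z *= 2` → z = 76
So z = 76

Answer: 76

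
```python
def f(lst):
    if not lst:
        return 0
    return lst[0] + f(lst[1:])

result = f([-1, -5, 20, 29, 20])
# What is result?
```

(-1) + (-5) + 20 + 29 + 20 + 0 = 63

Answer: 63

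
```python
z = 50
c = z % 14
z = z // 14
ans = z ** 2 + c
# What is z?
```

Trace:
`z = 50` → z = 50
`c = z % 14` → c = 8
`z = z // 14` → z = 3
`ans = z ** 2 + c` → ans = 17
So z = 3

Answer: 3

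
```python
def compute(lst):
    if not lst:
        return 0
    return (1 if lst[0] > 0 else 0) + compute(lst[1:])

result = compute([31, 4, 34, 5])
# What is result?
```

Count of positive elements in [31, 4, 34, 5] = 4

Answer: 4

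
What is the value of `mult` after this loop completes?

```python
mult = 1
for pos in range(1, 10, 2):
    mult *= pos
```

Product of 1, 3, 5, ... up to 9
`mult` takes the values: 1 → 3 → 15 → 105 → 945

Answer: 945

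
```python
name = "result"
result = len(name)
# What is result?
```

Trace:
`name = "result"` → name = 'result'
`result = len(name)` → result = 6
So result = 6

Answer: 6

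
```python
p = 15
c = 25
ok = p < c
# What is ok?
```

Trace:
`p = 15` → p = 15
`c = 25` → c = 25
`ok = p < c` → ok = True
So ok = True

Answer: True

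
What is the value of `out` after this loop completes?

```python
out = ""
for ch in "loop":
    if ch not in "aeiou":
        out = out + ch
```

Remove vowels from 'loop'
`out` takes the values: "" → "l" → "lp"

Answer: "lp"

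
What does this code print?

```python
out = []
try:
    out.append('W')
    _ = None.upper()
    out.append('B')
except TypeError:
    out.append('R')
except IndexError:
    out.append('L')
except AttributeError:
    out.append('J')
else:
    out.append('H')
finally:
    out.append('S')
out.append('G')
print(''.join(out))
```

Execution trace: 'W' (try body) → 'J' (except AttributeError) → 'S' (finally) → 'G' (after the try/except). Output: WJSG

Answer: WJSG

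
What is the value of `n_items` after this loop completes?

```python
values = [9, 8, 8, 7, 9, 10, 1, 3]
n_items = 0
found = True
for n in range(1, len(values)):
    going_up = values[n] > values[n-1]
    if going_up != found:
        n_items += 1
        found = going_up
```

Count direction changes in [9, 8, 8, 7, 9, 10, 1, 3]
`n_items` takes the values: 0 → 1 → 2 → 3 → 4

Answer: 4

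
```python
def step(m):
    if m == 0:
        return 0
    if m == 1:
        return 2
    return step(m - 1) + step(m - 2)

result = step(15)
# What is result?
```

Build up from base cases: step(0)=0, step(1)=2, step(2)=2, step(3)=4, step(4)=6, step(5)=10, step(6)=16, ..., step(15)=1220

Answer: 1220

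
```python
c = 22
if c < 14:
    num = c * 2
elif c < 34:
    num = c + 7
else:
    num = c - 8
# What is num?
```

Trace:
`c = 22` → c = 22
`if c < 14: ...` → c < 14 is False, c < 34 is True → num = 29
So num = 29

Answer: 29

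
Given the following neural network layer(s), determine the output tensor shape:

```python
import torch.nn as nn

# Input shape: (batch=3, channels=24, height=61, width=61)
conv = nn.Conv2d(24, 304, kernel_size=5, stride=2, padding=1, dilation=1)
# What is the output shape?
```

Input: (3, 24, 61, 61) -> Output: (3, 304, 30, 30)

Answer: (3, 304, 30, 30)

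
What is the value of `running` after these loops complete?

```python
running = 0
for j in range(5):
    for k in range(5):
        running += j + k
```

Sum of all j+k for j,k in 5x5
`running` takes the values: 0 → 1 → 3 → 6 → 10 → 11 → 13 → 16 → 20 → 25 → 27 → 30 → 34 → 39 → 45 → 48 → 52 → 57 → 63 → 70 → 74 → 79 → 85 → 92 → 100

Answer: 100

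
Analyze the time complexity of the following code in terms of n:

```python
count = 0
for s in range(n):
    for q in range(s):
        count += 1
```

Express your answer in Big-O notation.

Each loop level contributes: n × n. Multiplying the contributions gives O(n^2).

Answer: O(n^2)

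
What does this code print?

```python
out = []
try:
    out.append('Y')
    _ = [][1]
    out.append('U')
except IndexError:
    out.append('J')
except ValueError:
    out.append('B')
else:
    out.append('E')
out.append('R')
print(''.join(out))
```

Execution trace: 'Y' (try body) → 'J' (except IndexError) → 'R' (after the try/except). Output: YJR

Answer: YJR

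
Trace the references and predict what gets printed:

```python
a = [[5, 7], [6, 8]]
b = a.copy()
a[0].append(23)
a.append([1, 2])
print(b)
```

Key concept: shallow copy with nested lists.
Step by step:
`a = [[5, 7], [6, 8]]` → a = [[5, 7], [6, 8]]
`b = a.copy()` → b = [[5, 7], [6, 8]]
`a[0].append(23)` → a = [[5, 7, 23], [6, 8]]; b = [[5, 7, 23], [6, 8]]
`a.append([1, 2])` → a = [[5, 7, 23], [6, 8], [1, 2]]
`print(b)` → prints [[5, 7, 23], [6, 8]]

Answer: [[5, 7, 23], [6, 8]]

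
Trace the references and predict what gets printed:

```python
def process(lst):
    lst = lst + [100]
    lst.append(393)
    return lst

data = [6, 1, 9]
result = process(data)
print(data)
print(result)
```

Key concept: rebinding parameter vs mutation.
Step by step:
`data = [6, 1, 9]` → data = [6, 1, 9]
`result = process(data)` → result = [6, 1, 9, 100, 393]
`print(data)` → prints [6, 1, 9]
`print(result)` → prints [6, 1, 9, 100, 393]

Answer:
[6, 1, 9]
[6, 1, 9, 100, 393]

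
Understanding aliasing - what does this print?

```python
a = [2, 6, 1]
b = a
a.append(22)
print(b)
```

Key concept: basic list aliasing.
Step by step:
`a = [2, 6, 1]` → a = [2, 6, 1]
`b = a` → b = [2, 6, 1] (same object as a)
`a.append(22)` → a = [2, 6, 1, 22] (same object as b); b = [2, 6, 1, 22] (same object as a)
`print(b)` → prints [2, 6, 1, 22]

Answer: [2, 6, 1, 22]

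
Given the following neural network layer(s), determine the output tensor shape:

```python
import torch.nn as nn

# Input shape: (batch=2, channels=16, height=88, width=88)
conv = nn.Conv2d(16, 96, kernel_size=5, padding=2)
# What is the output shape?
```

Input: (2, 16, 88, 88) -> Output: (2, 96, 88, 88)

Answer: (2, 96, 88, 88)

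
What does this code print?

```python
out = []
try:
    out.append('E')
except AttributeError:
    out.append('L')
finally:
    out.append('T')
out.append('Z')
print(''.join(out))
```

Execution trace: 'E' (try body, no exception) → 'T' (finally) → 'Z' (after the try/except). Output: ETZ

Answer: ETZ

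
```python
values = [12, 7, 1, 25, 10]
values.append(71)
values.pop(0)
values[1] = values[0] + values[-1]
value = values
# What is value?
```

Trace:
`values = [12, 7, 1, 25, 10]` → values = [12, 7, 1, 25, 10]
`values.append(71)` → values = [12, 7, 1, 25, 10, 71]
`values.pop(0)` → values = [7, 1, 25, 10, 71]
`values[1] = values[0] + values[-1]` → values = [7, 78, 25, 10, 71]
`value = values` → value = [7, 78, 25, 10, 71]
So value = [7, 78, 25, 10, 71]

Answer: [7, 78, 25, 10, 71]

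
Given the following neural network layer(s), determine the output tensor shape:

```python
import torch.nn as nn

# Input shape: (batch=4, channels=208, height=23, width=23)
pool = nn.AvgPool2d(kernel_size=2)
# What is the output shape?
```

Input: (4, 208, 23, 23) -> Output: (4, 208, 11, 11)

Answer: (4, 208, 11, 11)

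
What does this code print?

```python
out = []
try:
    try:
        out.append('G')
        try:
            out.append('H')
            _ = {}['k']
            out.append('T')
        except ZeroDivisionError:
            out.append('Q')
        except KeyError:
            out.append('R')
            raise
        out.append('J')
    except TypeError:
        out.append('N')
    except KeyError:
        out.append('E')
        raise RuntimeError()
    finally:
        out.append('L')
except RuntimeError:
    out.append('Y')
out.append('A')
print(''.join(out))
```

Execution trace: 'G' (try body) → 'H' (inner try body) → 'R' (inner except KeyError) → 'E' (except KeyError) → 'L' (finally) → 'Y' (outer except RuntimeError) → 'A' (after the try/except). Output: GHRELYA

Answer: GHRELYA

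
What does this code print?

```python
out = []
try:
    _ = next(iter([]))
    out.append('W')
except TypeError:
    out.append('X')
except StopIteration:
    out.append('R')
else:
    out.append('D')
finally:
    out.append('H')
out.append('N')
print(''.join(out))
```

Execution trace: 'R' (except StopIteration) → 'H' (finally) → 'N' (after the try/except). Output: RHN

Answer: RHN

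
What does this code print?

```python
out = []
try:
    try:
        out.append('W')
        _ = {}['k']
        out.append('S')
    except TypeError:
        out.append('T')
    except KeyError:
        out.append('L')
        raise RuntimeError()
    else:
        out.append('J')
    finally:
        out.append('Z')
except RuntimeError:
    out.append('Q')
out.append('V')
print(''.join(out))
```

Execution trace: 'W' (try body) → 'L' (except KeyError) → 'Z' (finally) → 'Q' (outer except RuntimeError) → 'V' (after the try/except). Output: WLZQV

Answer: WLZQV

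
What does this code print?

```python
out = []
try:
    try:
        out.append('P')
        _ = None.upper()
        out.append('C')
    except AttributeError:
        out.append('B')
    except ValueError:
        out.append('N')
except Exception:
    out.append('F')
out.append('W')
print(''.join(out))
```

Execution trace: 'P' (inner try body) → 'B' (inner except AttributeError) → 'W' (after the try/except). Output: PBW

Answer: PBW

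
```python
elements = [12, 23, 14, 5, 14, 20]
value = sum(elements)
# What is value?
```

Trace:
`elements = [12, 23, 14, 5, 14, 20]` → elements = [12, 23, 14, 5, 14, 20]
`value = sum(elements)` → value = 88
So value = 88

Answer: 88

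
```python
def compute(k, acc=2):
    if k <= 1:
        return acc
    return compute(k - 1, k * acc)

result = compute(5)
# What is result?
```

Accumulator trace (n, acc): (5, 2) -> (4, 10) -> (3, 40) -> (2, 120) -> (1, 240) -> return 240

Answer: 240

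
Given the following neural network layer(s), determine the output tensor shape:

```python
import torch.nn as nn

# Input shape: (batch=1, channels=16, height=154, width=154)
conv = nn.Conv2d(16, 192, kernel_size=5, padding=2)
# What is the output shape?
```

Input: (1, 16, 154, 154) -> Output: (1, 192, 154, 154)

Answer: (1, 192, 154, 154)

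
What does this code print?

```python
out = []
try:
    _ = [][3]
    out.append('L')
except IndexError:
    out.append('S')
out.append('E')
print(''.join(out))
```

Execution trace: 'S' (except IndexError) → 'E' (after the try/except). Output: SE

Answer: SE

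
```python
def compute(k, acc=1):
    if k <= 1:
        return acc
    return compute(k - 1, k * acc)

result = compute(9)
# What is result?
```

Accumulator trace (n, acc): (9, 1) -> (8, 9) -> (7, 72) -> (6, 504) -> (5, 3024) -> (4, 15120) -> (3, 60480) -> (2, 181440) -> (1, 362880) -> return 362880

Answer: 362880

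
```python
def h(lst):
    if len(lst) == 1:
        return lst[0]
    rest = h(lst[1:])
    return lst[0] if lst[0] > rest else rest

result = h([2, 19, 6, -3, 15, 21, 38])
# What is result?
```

Recursive max over [2, 19, 6, -3, 15, 21, 38] = 38

Answer: 38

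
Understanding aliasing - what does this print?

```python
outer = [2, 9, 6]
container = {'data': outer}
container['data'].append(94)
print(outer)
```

Key concept: dict holds reference to list.
Step by step:
`outer = [2, 9, 6]` → outer = [2, 9, 6]
`container = {'data': outer}` → container = {'data': [2, 9, 6]}
`container['data'].append(94)` → outer = [2, 9, 6, 94]; container = {'data': [2, 9, 6, 94]}
`print(outer)` → prints [2, 9, 6, 94]

Answer: [2, 9, 6, 94]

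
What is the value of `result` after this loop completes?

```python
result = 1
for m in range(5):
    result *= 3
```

3^5 = 243
`result` takes the values: 1 → 3 → 9 → 27 → 81 → 243

Answer: 243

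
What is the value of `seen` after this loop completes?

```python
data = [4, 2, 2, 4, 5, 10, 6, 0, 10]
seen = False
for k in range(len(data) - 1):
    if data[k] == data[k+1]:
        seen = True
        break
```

Check consecutive duplicates in [4, 2, 2, 4, 5, 10, 6, 0, 10]
`seen` takes the values: False → True

Answer: True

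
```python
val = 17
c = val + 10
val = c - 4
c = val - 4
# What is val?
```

Trace:
`val = 17` → val = 17
`c = val + 10` → c = 27
`val = c - 4` → val = 23
`c = val - 4` → c = 19
So val = 23

Answer: 23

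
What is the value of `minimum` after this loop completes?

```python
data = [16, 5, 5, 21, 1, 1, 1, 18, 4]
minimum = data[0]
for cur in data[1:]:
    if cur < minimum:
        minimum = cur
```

Minimum of [16, 5, 5, 21, 1, 1, 1, 18, 4]
`minimum` takes the values: 16 → 5 → 1

Answer: 1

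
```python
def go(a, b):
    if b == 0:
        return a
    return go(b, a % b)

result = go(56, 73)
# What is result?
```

go(56, 73) -> go(73, 56) -> go(56, 17) -> go(17, 5) -> go(5, 2) -> go(2, 1) -> go(1, 0) -> 1

Answer: 1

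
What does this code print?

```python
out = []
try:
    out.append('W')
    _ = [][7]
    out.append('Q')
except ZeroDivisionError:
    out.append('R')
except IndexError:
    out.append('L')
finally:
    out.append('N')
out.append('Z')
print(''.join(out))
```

Execution trace: 'W' (try body) → 'L' (except IndexError) → 'N' (finally) → 'Z' (after the try/except). Output: WLNZ

Answer: WLNZ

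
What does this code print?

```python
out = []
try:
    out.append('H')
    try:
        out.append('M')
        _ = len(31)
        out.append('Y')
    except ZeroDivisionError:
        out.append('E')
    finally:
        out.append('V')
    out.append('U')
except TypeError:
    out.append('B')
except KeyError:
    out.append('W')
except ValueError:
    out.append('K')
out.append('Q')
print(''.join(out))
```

Execution trace: 'H' (try body) → 'M' (inner try body) → 'V' (inner finally) → 'B' (except TypeError) → 'Q' (after the try/except). Output: HMVBQ

Answer: HMVBQ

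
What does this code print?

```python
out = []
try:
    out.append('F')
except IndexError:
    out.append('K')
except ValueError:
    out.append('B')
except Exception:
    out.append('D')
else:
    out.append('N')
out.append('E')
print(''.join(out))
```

Execution trace: 'F' (try body, no exception) → 'N' (else) → 'E' (after the try/except). Output: FNE

Answer: FNE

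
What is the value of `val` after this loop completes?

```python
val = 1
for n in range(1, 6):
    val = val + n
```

Start at 1, add 1 through 5
`val` takes the values: 1 → 2 → 4 → 7 → 11 → 16

Answer: 16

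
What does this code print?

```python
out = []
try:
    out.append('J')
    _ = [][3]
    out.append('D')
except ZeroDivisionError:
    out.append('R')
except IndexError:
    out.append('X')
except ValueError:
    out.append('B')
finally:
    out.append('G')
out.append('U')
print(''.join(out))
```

Execution trace: 'J' (try body) → 'X' (except IndexError) → 'G' (finally) → 'U' (after the try/except). Output: JXGU

Answer: JXGU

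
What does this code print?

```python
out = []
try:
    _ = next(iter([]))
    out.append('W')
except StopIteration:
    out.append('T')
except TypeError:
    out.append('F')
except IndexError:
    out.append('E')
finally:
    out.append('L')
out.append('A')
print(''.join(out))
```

Execution trace: 'T' (except StopIteration) → 'L' (finally) → 'A' (after the try/except). Output: TLA

Answer: TLA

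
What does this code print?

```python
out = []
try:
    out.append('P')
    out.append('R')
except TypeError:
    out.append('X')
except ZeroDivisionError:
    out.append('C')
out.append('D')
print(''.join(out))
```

Execution trace: 'P' (try body) → 'R' (try body, no exception) → 'D' (after the try/except). Output: PRD

Answer: PRD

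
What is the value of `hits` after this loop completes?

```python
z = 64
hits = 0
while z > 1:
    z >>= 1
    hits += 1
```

Count right shifts until 1
`hits` takes the values: 0 → 1 → 2 → 3 → 4 → 5 → 6

Answer: 6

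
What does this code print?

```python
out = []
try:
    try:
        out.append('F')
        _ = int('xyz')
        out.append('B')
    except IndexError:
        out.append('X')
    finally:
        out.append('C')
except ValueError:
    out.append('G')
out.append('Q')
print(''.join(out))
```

Execution trace: 'F' (try body) → 'C' (finally) → 'G' (outer except ValueError) → 'Q' (after the try/except). Output: FCGQ

Answer: FCGQ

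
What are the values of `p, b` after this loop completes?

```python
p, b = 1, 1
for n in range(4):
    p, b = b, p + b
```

Fibonacci: after 4 iterations
`p, b` takes the values: (1, 1) → (1, 2) → (2, 3) → (3, 5) → (5, 8)

Answer: 5, 8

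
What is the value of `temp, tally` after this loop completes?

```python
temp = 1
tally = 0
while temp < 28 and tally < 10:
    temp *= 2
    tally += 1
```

Double until >= 28 or 10 iterations
`temp, tally` takes the values: (1, 0) → (2, 0) → (2, 1) → (4, 1) → (4, 2) → (8, 2) → (8, 3) → (16, 3) → (16, 4) → (32, 4) → (32, 5)

Answer: 32, 5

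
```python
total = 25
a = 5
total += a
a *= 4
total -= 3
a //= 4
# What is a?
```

Trace:
`total = 25` → total = 25
`a = 5` → a = 5
`total += a` → total = 30
`a *= 4` → a = 20
`total -= 3` → total = 27
`a //= 4` → a = 5
So a = 5

Answer: 5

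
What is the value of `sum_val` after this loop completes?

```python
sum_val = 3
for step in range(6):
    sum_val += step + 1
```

Start at 3, add 1 to 6 = 24
`sum_val` takes the values: 3 → 4 → 6 → 9 → 13 → 18 → 24

Answer: 24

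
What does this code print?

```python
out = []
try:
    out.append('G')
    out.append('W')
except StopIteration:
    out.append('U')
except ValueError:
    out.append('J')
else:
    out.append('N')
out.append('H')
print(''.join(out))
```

Execution trace: 'G' (try body) → 'W' (try body, no exception) → 'N' (else) → 'H' (after the try/except). Output: GWNH

Answer: GWNH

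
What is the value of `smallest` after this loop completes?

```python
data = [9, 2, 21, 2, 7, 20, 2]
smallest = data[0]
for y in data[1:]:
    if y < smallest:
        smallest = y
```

Minimum of [9, 2, 21, 2, 7, 20, 2]
`smallest` takes the values: 9 → 2

Answer: 2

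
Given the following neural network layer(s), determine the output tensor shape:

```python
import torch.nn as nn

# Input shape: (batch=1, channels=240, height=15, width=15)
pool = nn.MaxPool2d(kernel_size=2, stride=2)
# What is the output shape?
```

Input: (1, 240, 15, 15) -> Output: (1, 240, 7, 7)

Answer: (1, 240, 7, 7)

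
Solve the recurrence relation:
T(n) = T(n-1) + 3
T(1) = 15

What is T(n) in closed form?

Unrolling: T(n) = T(1) + 3·(n-1) = 15 + 3(n-1) = 3n + 12.

Answer: T(n) = 3n + 12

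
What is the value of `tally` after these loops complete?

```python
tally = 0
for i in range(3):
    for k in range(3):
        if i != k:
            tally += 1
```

3² - 3 (exclude diagonal)
`tally` takes the values: 0 → 1 → 2 → 3 → 4 → 5 → 6

Answer: 6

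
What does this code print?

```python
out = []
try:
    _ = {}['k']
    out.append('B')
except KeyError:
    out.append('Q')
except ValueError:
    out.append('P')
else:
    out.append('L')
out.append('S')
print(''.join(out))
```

Execution trace: 'Q' (except KeyError) → 'S' (after the try/except). Output: QS

Answer: QS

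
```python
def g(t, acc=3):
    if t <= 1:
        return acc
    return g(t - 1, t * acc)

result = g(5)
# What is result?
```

Accumulator trace (n, acc): (5, 3) -> (4, 15) -> (3, 60) -> (2, 180) -> (1, 360) -> return 360

Answer: 360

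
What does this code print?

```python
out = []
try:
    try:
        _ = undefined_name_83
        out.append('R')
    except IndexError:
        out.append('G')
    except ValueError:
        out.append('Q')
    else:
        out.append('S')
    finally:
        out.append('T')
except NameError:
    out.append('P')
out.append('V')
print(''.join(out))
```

Execution trace: 'T' (finally) → 'P' (outer except NameError) → 'V' (after the try/except). Output: TPV

Answer: TPV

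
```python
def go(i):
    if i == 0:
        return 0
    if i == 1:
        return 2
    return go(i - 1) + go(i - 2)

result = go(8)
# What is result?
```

Build up from base cases: go(0)=0, go(1)=2, go(2)=2, go(3)=4, go(4)=6, go(5)=10, go(6)=16, ..., go(8)=42

Answer: 42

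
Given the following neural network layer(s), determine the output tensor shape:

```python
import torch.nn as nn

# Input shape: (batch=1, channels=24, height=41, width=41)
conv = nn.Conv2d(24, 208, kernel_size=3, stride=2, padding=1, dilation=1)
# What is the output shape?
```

Input: (1, 24, 41, 41) -> Output: (1, 208, 21, 21)

Answer: (1, 208, 21, 21)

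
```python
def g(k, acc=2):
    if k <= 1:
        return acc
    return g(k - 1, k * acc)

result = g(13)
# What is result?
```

Accumulator trace (n, acc): (13, 2) -> (12, 26) -> (11, 312) -> (10, 3432) -> (9, 34320) -> (8, 308880) -> (7, 2471040) -> (6, 17297280) -> (5, 103783680) -> (4, 518918400) -> (3, 2075673600) -> (2, 6227020800) -> (1, 12454041600) -> return 12454041600

Answer: 12454041600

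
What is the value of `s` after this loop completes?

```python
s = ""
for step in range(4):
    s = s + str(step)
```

Concatenate digits 0 to 3
`s` takes the values: "" → "0" → "01" → "012" → "0123"

Answer: "0123"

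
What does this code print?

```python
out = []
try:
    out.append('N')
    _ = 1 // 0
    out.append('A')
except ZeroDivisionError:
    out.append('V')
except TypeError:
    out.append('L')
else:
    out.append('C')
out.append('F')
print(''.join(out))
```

Execution trace: 'N' (try body) → 'V' (except ZeroDivisionError) → 'F' (after the try/except). Output: NVF

Answer: NVF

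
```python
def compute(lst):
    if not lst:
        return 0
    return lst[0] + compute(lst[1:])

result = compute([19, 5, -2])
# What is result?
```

19 + 5 + (-2) + 0 = 22

Answer: 22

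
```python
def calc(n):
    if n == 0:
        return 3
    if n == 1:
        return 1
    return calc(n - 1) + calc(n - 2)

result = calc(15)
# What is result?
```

Build up from base cases: calc(0)=3, calc(1)=1, calc(2)=4, calc(3)=5, calc(4)=9, calc(5)=14, calc(6)=23, ..., calc(15)=1741

Answer: 1741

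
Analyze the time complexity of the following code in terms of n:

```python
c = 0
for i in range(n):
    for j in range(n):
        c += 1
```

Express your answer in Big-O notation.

Each loop level contributes: n × n. Multiplying the contributions gives O(n^2).

Answer: O(n^2)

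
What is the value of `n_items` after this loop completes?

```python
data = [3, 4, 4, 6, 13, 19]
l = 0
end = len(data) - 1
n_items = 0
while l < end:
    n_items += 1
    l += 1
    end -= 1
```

Iterations until pointers meet (list length 6)
`n_items` takes the values: 0 → 1 → 2 → 3

Answer: 3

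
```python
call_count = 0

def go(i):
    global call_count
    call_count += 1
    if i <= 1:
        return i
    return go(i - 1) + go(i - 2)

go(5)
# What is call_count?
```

Calls(i) = 1 + Calls(i-1) + Calls(i-2); Calls(0)=Calls(1)=1. For i=5 this gives 15.

Answer: 15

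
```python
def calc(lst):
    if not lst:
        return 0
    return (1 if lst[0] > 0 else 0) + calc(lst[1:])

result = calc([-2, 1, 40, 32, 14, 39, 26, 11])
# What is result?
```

Count of positive elements in [-2, 1, 40, 32, 14, 39, 26, 11] = 7

Answer: 7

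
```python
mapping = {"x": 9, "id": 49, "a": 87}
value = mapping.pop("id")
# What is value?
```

Trace:
`mapping = {"x": 9, "id": 49, "a": 87}` → mapping = {'x': 9, 'id': 49, 'a': 87}
`value = mapping.pop("id")` → mapping = {'x': 9, 'a': 87}; value = 49
So value = 49

Answer: 49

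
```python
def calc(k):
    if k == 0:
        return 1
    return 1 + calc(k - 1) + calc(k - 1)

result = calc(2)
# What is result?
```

calc(k) = 1 + 2·calc(k-1), calc(0)=1. Closed form: (1+1)·2^2 - 1 = 7.

Answer: 7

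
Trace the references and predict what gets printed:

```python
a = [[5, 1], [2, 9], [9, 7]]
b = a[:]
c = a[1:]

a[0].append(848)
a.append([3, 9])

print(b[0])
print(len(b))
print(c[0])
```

Key concept: slice with nested mutation.
Step by step:
`a = [[5, 1], [2, 9], [9, 7]]` → a = [[5, 1], [2, 9], [9, 7]]
`b = a[:]` → b = [[5, 1], [2, 9], [9, 7]]
`c = a[1:]` → c = [[2, 9], [9, 7]]
`a[0].append(848)` → a = [[5, 1, 848], [2, 9], [9, 7]]; b = [[5, 1, 848], [2, 9], [9, 7]]
`a.append([3, 9])` → a = [[5, 1, 848], [2, 9], [9, 7], [3, 9]]
`print(b[0])` → prints [5, 1, 848]
`print(len(b))` → prints 3
`print(c[0])` → prints [2, 9]

Answer:
[5, 1, 848]
3
[2, 9]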